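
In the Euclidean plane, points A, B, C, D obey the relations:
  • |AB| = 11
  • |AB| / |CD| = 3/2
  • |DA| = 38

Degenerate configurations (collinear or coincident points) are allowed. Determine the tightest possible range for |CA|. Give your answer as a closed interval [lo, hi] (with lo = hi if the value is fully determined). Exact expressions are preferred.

|AB| ∈ {11}
|AD| ∈ {38}
|CD| ∈ {22/3}
|BD| ∈ [27, 49]
|AC| ∈ [92/3, 136/3]
|BC| ∈ [59/3, 169/3]

|CA| ∈ [92/3, 136/3]  (≈ [30.6667, 45.3333])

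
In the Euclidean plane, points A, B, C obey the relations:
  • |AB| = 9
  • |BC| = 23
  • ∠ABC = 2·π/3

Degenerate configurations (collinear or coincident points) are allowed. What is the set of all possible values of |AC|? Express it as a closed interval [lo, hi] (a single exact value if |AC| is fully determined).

|AC| = √(817)  (≈ 28.5832)

|AB| ∈ {9}
|BC| ∈ {23}
|AC| ∈ {√(817)}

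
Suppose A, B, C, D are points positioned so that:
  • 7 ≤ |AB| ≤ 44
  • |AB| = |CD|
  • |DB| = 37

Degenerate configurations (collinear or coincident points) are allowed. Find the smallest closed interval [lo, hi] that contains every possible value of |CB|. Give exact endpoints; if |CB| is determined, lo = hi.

|CB| ∈ [0, 81]  (≈ [0.0000, 81.0000])

|AB| ∈ [7, 44]
|BD| ∈ {37}
|CD| ∈ [7, 44]
|AD| ∈ [0, 81]
|BC| ∈ [0, 81]
|AC| ∈ [0, 125]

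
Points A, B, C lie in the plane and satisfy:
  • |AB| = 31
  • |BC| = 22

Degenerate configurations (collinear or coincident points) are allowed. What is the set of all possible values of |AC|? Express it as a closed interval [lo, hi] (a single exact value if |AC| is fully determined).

|AB| ∈ {31}
|BC| ∈ {22}
|AC| ∈ [9, 53]

|AC| ∈ [9, 53]  (≈ [9.0000, 53.0000])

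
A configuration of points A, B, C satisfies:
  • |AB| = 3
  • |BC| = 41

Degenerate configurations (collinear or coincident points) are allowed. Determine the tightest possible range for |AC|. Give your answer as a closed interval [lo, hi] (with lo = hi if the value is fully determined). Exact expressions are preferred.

|AC| ∈ [38, 44]  (≈ [38.0000, 44.0000])

|AB| ∈ {3}
|BC| ∈ {41}
|AC| ∈ [38, 44]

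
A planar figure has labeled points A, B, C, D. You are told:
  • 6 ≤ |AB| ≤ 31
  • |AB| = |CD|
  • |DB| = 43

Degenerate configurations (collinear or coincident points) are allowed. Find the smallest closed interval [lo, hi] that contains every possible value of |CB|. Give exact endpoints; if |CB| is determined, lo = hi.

|CB| ∈ [12, 74]  (≈ [12.0000, 74.0000])

|AB| ∈ [6, 31]
|BD| ∈ {43}
|CD| ∈ [6, 31]
|AD| ∈ [12, 74]
|BC| ∈ [12, 74]
|AC| ∈ [0, 105]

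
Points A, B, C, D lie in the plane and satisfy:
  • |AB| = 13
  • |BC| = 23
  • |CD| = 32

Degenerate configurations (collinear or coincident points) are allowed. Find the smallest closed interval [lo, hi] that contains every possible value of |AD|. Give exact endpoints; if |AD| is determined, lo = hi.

|AB| ∈ {13}
|BC| ∈ {23}
|CD| ∈ {32}
|AC| ∈ [10, 36]
|BD| ∈ [9, 55]
|AD| ∈ [0, 68]

|AD| ∈ [0, 68]  (≈ [0.0000, 68.0000])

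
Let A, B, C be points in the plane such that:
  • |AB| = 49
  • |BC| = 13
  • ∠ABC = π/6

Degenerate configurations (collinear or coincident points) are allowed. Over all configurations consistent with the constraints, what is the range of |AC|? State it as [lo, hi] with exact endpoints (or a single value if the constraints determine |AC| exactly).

|AB| ∈ {49}
|BC| ∈ {13}
|AC| ∈ {√(2570 - 637·√(3))}

|AC| = √(2570 - 637·√(3))  (≈ 38.2973)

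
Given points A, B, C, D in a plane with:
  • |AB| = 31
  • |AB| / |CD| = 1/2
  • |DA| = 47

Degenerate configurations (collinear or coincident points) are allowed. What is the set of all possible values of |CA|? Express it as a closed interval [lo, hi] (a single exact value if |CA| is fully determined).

|AB| ∈ {31}
|AD| ∈ {47}
|CD| ∈ {62}
|BD| ∈ [16, 78]
|AC| ∈ [15, 109]
|BC| ∈ [0, 140]

|CA| ∈ [15, 109]  (≈ [15.0000, 109.0000])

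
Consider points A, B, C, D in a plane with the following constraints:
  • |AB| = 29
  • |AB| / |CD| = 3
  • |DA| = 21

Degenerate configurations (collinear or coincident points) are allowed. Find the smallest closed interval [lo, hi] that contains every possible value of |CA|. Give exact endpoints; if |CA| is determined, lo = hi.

|CA| ∈ [34/3, 92/3]  (≈ [11.3333, 30.6667])

|AB| ∈ {29}
|AD| ∈ {21}
|CD| ∈ {29/3}
|BD| ∈ [8, 50]
|AC| ∈ [34/3, 92/3]
|BC| ∈ [0, 179/3]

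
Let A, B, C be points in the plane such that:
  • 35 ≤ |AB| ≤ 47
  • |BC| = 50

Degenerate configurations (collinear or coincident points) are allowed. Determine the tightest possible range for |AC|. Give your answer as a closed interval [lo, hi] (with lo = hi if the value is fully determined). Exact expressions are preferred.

|AB| ∈ [35, 47]
|BC| ∈ {50}
|AC| ∈ [3, 97]

|AC| ∈ [3, 97]  (≈ [3.0000, 97.0000])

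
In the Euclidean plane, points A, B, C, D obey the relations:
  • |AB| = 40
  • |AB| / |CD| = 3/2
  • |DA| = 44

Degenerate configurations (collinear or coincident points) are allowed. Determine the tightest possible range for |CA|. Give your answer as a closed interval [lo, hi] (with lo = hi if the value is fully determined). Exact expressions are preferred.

|CA| ∈ [52/3, 212/3]  (≈ [17.3333, 70.6667])

|AB| ∈ {40}
|AD| ∈ {44}
|CD| ∈ {80/3}
|BD| ∈ [4, 84]
|AC| ∈ [52/3, 212/3]
|BC| ∈ [0, 332/3]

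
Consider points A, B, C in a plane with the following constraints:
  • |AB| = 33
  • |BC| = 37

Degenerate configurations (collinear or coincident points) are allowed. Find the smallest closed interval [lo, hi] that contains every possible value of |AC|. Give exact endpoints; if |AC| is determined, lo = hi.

|AB| ∈ {33}
|BC| ∈ {37}
|AC| ∈ [4, 70]

|AC| ∈ [4, 70]  (≈ [4.0000, 70.0000])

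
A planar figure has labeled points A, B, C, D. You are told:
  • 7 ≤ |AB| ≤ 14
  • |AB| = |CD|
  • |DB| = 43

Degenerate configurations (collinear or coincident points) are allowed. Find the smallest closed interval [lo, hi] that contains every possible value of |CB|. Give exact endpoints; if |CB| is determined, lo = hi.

|AB| ∈ [7, 14]
|BD| ∈ {43}
|CD| ∈ [7, 14]
|AD| ∈ [29, 57]
|BC| ∈ [29, 57]
|AC| ∈ [15, 71]

|CB| ∈ [29, 57]  (≈ [29.0000, 57.0000])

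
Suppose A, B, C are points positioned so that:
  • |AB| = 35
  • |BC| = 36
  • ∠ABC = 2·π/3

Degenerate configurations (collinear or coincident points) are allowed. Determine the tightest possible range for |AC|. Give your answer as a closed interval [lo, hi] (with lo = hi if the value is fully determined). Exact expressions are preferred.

|AB| ∈ {35}
|BC| ∈ {36}
|AC| ∈ {√(3781)}

|AC| = √(3781)  (≈ 61.4898)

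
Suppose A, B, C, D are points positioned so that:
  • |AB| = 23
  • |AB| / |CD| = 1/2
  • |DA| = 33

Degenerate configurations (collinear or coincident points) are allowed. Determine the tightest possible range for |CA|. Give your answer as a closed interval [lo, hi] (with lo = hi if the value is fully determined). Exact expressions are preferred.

|AB| ∈ {23}
|AD| ∈ {33}
|CD| ∈ {46}
|BD| ∈ [10, 56]
|AC| ∈ [13, 79]
|BC| ∈ [0, 102]

|CA| ∈ [13, 79]  (≈ [13.0000, 79.0000])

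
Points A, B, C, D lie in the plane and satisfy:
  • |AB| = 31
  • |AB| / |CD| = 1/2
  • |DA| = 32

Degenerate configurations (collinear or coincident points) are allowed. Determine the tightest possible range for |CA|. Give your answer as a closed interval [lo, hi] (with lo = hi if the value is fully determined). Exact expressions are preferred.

|AB| ∈ {31}
|AD| ∈ {32}
|CD| ∈ {62}
|BD| ∈ [1, 63]
|AC| ∈ [30, 94]
|BC| ∈ [0, 125]

|CA| ∈ [30, 94]  (≈ [30.0000, 94.0000])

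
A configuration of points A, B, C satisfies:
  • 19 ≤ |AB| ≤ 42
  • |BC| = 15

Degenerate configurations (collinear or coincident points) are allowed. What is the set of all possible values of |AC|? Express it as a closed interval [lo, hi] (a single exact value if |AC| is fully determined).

|AC| ∈ [4, 57]  (≈ [4.0000, 57.0000])

|AB| ∈ [19, 42]
|BC| ∈ {15}
|AC| ∈ [4, 57]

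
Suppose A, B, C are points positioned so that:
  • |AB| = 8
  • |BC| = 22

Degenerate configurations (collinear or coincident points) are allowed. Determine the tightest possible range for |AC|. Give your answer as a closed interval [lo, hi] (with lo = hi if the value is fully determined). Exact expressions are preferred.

|AC| ∈ [14, 30]  (≈ [14.0000, 30.0000])

|AB| ∈ {8}
|BC| ∈ {22}
|AC| ∈ [14, 30]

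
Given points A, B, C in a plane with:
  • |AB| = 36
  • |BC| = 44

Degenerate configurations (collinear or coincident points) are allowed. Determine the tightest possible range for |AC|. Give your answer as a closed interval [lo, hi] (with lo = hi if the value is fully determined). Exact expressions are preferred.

|AC| ∈ [8, 80]  (≈ [8.0000, 80.0000])

|AB| ∈ {36}
|BC| ∈ {44}
|AC| ∈ [8, 80]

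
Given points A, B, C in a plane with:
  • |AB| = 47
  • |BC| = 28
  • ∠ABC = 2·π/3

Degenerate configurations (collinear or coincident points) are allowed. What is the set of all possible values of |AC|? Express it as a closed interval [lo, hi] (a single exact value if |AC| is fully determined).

|AB| ∈ {47}
|BC| ∈ {28}
|AC| ∈ {√(4309)}

|AC| = √(4309)  (≈ 65.6430)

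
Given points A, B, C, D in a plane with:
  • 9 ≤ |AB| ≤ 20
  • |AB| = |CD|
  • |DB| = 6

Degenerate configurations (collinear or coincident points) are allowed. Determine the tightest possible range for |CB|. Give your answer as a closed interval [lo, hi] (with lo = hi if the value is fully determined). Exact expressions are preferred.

|AB| ∈ [9, 20]
|BD| ∈ {6}
|CD| ∈ [9, 20]
|AD| ∈ [3, 26]
|BC| ∈ [3, 26]
|AC| ∈ [0, 46]

|CB| ∈ [3, 26]  (≈ [3.0000, 26.0000])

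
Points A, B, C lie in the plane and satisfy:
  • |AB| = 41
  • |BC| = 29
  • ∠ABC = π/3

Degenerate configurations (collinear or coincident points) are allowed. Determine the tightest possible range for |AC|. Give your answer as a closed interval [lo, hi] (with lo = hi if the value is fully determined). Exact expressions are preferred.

|AB| ∈ {41}
|BC| ∈ {29}
|AC| ∈ {√(1333)}

|AC| = √(1333)  (≈ 36.5103)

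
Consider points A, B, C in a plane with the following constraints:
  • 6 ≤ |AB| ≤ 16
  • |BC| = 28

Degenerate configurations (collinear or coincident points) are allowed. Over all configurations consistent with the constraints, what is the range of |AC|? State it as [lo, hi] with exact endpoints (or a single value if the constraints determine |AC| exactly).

|AB| ∈ [6, 16]
|BC| ∈ {28}
|AC| ∈ [12, 44]

|AC| ∈ [12, 44]  (≈ [12.0000, 44.0000])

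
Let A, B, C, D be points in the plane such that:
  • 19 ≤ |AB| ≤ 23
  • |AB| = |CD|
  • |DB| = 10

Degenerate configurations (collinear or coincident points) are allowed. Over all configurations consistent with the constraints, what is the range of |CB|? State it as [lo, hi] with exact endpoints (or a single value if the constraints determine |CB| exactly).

|AB| ∈ [19, 23]
|BD| ∈ {10}
|CD| ∈ [19, 23]
|AD| ∈ [9, 33]
|BC| ∈ [9, 33]
|AC| ∈ [0, 56]

|CB| ∈ [9, 33]  (≈ [9.0000, 33.0000])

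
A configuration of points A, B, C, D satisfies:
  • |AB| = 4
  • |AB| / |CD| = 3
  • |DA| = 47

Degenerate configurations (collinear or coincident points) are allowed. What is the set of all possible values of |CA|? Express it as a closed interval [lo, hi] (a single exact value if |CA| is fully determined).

|CA| ∈ [137/3, 145/3]  (≈ [45.6667, 48.3333])

|AB| ∈ {4}
|AD| ∈ {47}
|CD| ∈ {4/3}
|BD| ∈ [43, 51]
|AC| ∈ [137/3, 145/3]
|BC| ∈ [125/3, 157/3]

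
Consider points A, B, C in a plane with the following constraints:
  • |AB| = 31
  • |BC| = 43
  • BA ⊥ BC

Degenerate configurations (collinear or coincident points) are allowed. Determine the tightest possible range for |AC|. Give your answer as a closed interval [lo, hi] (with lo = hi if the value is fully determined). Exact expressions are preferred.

|AC| = √(2810)  (≈ 53.0094)

|AB| ∈ {31}
|BC| ∈ {43}
|AC| ∈ {√(2810)}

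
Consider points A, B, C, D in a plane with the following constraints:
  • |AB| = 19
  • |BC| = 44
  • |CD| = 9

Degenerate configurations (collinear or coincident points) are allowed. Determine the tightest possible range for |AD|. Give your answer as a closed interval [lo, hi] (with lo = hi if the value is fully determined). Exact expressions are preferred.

|AB| ∈ {19}
|BC| ∈ {44}
|CD| ∈ {9}
|AC| ∈ [25, 63]
|BD| ∈ [35, 53]
|AD| ∈ [16, 72]

|AD| ∈ [16, 72]  (≈ [16.0000, 72.0000])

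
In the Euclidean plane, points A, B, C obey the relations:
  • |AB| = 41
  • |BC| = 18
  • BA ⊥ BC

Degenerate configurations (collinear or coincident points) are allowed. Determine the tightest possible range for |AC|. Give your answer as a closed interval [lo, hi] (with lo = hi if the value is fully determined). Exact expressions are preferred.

|AB| ∈ {41}
|BC| ∈ {18}
|AC| ∈ {√(2005)}

|AC| = √(2005)  (≈ 44.7772)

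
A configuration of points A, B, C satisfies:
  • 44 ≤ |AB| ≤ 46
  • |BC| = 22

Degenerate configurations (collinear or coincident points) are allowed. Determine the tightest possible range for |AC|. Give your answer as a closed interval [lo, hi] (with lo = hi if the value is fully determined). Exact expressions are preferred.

|AB| ∈ [44, 46]
|BC| ∈ {22}
|AC| ∈ [22, 68]

|AC| ∈ [22, 68]  (≈ [22.0000, 68.0000])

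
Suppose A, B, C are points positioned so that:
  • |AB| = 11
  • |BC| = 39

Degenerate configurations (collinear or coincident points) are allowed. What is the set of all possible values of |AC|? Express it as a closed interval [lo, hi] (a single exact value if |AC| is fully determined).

|AC| ∈ [28, 50]  (≈ [28.0000, 50.0000])

|AB| ∈ {11}
|BC| ∈ {39}
|AC| ∈ [28, 50]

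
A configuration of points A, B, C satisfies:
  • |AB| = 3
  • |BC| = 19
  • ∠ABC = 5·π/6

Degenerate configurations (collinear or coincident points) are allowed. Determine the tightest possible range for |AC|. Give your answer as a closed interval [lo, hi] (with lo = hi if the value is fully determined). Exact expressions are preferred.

|AB| ∈ {3}
|BC| ∈ {19}
|AC| ∈ {√(57·√(3) + 370)}

|AC| = √(57·√(3) + 370)  (≈ 21.6501)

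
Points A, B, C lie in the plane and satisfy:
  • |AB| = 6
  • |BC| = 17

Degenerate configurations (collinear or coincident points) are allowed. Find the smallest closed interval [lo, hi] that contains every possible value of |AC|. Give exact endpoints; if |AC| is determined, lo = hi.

|AB| ∈ {6}
|BC| ∈ {17}
|AC| ∈ [11, 23]

|AC| ∈ [11, 23]  (≈ [11.0000, 23.0000])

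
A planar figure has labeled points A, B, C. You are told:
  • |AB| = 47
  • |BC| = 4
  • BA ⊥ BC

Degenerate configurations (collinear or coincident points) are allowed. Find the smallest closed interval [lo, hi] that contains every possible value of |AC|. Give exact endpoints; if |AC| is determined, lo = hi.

|AB| ∈ {47}
|BC| ∈ {4}
|AC| ∈ {5·√(89)}

|AC| = 5·√(89)  (≈ 47.1699)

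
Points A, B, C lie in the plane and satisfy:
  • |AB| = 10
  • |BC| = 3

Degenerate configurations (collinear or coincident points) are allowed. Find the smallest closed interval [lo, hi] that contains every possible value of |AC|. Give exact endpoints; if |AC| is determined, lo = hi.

|AB| ∈ {10}
|BC| ∈ {3}
|AC| ∈ [7, 13]

|AC| ∈ [7, 13]  (≈ [7.0000, 13.0000])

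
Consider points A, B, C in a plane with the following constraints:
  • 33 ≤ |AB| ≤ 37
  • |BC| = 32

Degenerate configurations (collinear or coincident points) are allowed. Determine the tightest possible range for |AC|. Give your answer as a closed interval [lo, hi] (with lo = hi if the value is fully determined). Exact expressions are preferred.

|AB| ∈ [33, 37]
|BC| ∈ {32}
|AC| ∈ [1, 69]

|AC| ∈ [1, 69]  (≈ [1.0000, 69.0000])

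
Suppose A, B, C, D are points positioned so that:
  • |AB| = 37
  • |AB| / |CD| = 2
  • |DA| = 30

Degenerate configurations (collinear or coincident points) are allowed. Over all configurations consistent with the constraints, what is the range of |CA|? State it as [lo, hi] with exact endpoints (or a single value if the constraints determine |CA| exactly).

|AB| ∈ {37}
|AD| ∈ {30}
|CD| ∈ {37/2}
|BD| ∈ [7, 67]
|AC| ∈ [23/2, 97/2]
|BC| ∈ [0, 171/2]

|CA| ∈ [23/2, 97/2]  (≈ [11.5000, 48.5000])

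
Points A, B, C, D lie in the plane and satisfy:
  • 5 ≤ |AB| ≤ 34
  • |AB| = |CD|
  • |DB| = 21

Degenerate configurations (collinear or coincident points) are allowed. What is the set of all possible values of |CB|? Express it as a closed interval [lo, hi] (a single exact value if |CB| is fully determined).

|CB| ∈ [0, 55]  (≈ [0.0000, 55.0000])

|AB| ∈ [5, 34]
|BD| ∈ {21}
|CD| ∈ [5, 34]
|AD| ∈ [0, 55]
|BC| ∈ [0, 55]
|AC| ∈ [0, 89]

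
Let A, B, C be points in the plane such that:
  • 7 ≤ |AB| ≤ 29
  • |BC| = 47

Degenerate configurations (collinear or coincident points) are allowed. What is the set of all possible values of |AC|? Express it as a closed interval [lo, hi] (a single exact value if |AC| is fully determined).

|AB| ∈ [7, 29]
|BC| ∈ {47}
|AC| ∈ [18, 76]

|AC| ∈ [18, 76]  (≈ [18.0000, 76.0000])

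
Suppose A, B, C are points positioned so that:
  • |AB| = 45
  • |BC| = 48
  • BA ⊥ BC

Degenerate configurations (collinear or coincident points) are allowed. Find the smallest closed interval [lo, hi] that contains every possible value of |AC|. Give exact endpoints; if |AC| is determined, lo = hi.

|AB| ∈ {45}
|BC| ∈ {48}
|AC| ∈ {3·√(481)}

|AC| = 3·√(481)  (≈ 65.7951)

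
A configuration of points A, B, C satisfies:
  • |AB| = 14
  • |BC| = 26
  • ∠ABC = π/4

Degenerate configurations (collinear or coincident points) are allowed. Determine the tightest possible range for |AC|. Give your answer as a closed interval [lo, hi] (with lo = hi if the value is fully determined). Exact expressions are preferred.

|AC| = 2·√(218 - 91·√(2))  (≈ 18.9004)

|AB| ∈ {14}
|BC| ∈ {26}
|AC| ∈ {2·√(218 - 91·√(2))}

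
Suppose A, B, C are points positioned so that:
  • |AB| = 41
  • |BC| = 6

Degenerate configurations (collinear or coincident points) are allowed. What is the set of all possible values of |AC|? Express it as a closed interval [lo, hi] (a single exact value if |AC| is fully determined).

|AC| ∈ [35, 47]  (≈ [35.0000, 47.0000])

|AB| ∈ {41}
|BC| ∈ {6}
|AC| ∈ [35, 47]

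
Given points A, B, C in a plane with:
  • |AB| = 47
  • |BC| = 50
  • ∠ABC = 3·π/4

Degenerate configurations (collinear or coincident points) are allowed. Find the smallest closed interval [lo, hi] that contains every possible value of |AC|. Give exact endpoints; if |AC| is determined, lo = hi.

|AB| ∈ {47}
|BC| ∈ {50}
|AC| ∈ {√(2350·√(2) + 4709)}

|AC| = √(2350·√(2) + 4709)  (≈ 89.6237)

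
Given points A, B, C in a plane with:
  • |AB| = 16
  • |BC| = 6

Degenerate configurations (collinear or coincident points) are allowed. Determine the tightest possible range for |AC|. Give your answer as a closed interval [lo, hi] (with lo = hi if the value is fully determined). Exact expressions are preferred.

|AC| ∈ [10, 22]  (≈ [10.0000, 22.0000])

|AB| ∈ {16}
|BC| ∈ {6}
|AC| ∈ [10, 22]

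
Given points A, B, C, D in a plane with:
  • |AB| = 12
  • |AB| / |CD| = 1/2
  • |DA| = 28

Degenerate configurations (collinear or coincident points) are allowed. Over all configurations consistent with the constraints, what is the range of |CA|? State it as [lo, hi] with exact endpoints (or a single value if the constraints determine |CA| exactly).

|CA| ∈ [4, 52]  (≈ [4.0000, 52.0000])

|AB| ∈ {12}
|AD| ∈ {28}
|CD| ∈ {24}
|BD| ∈ [16, 40]
|AC| ∈ [4, 52]
|BC| ∈ [0, 64]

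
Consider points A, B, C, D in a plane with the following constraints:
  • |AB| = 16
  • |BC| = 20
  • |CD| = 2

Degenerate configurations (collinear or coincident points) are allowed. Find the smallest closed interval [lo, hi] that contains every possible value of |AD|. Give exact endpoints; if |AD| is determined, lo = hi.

|AB| ∈ {16}
|BC| ∈ {20}
|CD| ∈ {2}
|AC| ∈ [4, 36]
|BD| ∈ [18, 22]
|AD| ∈ [2, 38]

|AD| ∈ [2, 38]  (≈ [2.0000, 38.0000])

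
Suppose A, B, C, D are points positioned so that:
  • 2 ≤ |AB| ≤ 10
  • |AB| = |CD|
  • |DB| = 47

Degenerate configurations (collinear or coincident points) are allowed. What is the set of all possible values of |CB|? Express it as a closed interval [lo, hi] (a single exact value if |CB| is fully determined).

|AB| ∈ [2, 10]
|BD| ∈ {47}
|CD| ∈ [2, 10]
|AD| ∈ [37, 57]
|BC| ∈ [37, 57]
|AC| ∈ [27, 67]

|CB| ∈ [37, 57]  (≈ [37.0000, 57.0000])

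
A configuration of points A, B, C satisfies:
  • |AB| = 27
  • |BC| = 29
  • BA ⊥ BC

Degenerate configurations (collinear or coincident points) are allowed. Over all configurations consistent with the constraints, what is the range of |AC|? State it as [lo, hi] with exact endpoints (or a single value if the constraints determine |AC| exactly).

|AB| ∈ {27}
|BC| ∈ {29}
|AC| ∈ {√(1570)}

|AC| = √(1570)  (≈ 39.6232)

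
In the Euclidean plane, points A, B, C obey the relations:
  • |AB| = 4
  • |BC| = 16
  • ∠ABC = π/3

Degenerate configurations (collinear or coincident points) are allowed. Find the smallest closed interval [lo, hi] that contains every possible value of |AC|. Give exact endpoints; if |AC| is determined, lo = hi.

|AB| ∈ {4}
|BC| ∈ {16}
|AC| ∈ {4·√(13)}

|AC| = 4·√(13)  (≈ 14.4222)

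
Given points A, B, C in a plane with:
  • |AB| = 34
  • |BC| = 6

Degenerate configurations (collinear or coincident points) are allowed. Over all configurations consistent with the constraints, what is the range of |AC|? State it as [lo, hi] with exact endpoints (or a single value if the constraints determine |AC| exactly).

|AB| ∈ {34}
|BC| ∈ {6}
|AC| ∈ [28, 40]

|AC| ∈ [28, 40]  (≈ [28.0000, 40.0000])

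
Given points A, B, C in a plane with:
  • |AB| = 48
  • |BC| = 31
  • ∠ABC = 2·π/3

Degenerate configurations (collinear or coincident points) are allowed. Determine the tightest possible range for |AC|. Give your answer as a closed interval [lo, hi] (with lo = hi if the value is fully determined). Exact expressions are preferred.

|AB| ∈ {48}
|BC| ∈ {31}
|AC| ∈ {7·√(97)}

|AC| = 7·√(97)  (≈ 68.9420)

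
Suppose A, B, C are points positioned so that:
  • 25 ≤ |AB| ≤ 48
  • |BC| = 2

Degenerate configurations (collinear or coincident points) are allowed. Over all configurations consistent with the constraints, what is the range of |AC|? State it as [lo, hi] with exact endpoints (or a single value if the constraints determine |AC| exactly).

|AB| ∈ [25, 48]
|BC| ∈ {2}
|AC| ∈ [23, 50]

|AC| ∈ [23, 50]  (≈ [23.0000, 50.0000])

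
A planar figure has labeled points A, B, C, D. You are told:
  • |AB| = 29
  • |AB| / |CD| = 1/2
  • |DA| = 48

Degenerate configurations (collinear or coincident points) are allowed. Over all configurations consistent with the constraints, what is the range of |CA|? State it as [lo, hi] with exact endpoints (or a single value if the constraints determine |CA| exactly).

|CA| ∈ [10, 106]  (≈ [10.0000, 106.0000])

|AB| ∈ {29}
|AD| ∈ {48}
|CD| ∈ {58}
|BD| ∈ [19, 77]
|AC| ∈ [10, 106]
|BC| ∈ [0, 135]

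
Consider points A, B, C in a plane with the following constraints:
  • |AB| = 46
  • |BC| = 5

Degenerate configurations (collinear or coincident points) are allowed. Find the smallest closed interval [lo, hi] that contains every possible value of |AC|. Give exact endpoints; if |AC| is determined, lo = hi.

|AC| ∈ [41, 51]  (≈ [41.0000, 51.0000])

|AB| ∈ {46}
|BC| ∈ {5}
|AC| ∈ [41, 51]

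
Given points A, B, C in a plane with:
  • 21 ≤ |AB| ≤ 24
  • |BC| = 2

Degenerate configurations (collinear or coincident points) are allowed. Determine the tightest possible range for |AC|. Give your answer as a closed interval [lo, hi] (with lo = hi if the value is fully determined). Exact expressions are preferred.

|AB| ∈ [21, 24]
|BC| ∈ {2}
|AC| ∈ [19, 26]

|AC| ∈ [19, 26]  (≈ [19.0000, 26.0000])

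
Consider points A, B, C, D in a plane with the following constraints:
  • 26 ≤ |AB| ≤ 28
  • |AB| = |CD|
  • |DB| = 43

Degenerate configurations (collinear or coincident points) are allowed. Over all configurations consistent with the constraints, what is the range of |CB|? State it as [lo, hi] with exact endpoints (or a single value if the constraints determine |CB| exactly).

|CB| ∈ [15, 71]  (≈ [15.0000, 71.0000])

|AB| ∈ [26, 28]
|BD| ∈ {43}
|CD| ∈ [26, 28]
|AD| ∈ [15, 71]
|BC| ∈ [15, 71]
|AC| ∈ [0, 99]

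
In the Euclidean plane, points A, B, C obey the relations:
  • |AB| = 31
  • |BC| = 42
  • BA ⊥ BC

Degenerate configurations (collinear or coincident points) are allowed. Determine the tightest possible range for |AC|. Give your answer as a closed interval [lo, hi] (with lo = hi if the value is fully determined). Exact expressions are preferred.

|AB| ∈ {31}
|BC| ∈ {42}
|AC| ∈ {5·√(109)}

|AC| = 5·√(109)  (≈ 52.2015)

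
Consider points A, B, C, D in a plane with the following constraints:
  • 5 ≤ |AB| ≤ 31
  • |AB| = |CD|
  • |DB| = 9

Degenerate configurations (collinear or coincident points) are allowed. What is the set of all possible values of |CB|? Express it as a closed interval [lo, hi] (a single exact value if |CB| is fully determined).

|AB| ∈ [5, 31]
|BD| ∈ {9}
|CD| ∈ [5, 31]
|AD| ∈ [0, 40]
|BC| ∈ [0, 40]
|AC| ∈ [0, 71]

|CB| ∈ [0, 40]  (≈ [0.0000, 40.0000])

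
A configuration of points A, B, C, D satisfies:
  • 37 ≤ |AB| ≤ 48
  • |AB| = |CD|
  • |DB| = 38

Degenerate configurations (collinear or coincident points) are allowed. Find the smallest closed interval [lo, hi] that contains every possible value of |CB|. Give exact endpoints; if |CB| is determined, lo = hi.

|AB| ∈ [37, 48]
|BD| ∈ {38}
|CD| ∈ [37, 48]
|AD| ∈ [0, 86]
|BC| ∈ [0, 86]
|AC| ∈ [0, 134]

|CB| ∈ [0, 86]  (≈ [0.0000, 86.0000])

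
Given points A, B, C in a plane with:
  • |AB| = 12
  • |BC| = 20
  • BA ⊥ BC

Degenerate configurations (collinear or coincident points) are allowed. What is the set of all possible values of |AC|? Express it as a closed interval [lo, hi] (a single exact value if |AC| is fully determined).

|AB| ∈ {12}
|BC| ∈ {20}
|AC| ∈ {4·√(34)}

|AC| = 4·√(34)  (≈ 23.3238)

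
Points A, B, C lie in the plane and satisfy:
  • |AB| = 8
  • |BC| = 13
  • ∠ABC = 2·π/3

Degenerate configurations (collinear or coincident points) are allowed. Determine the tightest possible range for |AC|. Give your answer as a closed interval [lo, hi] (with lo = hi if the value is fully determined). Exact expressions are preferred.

|AC| = √(337)  (≈ 18.3576)

|AB| ∈ {8}
|BC| ∈ {13}
|AC| ∈ {√(337)}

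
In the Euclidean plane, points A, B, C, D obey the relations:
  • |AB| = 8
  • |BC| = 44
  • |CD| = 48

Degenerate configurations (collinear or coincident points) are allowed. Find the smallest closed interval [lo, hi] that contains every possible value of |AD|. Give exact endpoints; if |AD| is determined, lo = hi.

|AD| ∈ [0, 100]  (≈ [0.0000, 100.0000])

|AB| ∈ {8}
|BC| ∈ {44}
|CD| ∈ {48}
|AC| ∈ [36, 52]
|BD| ∈ [4, 92]
|AD| ∈ [0, 100]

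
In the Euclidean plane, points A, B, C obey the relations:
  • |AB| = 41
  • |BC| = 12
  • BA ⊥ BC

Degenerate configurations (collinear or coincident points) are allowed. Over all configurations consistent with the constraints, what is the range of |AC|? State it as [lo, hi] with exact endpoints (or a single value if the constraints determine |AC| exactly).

|AC| = 5·√(73)  (≈ 42.7200)

|AB| ∈ {41}
|BC| ∈ {12}
|AC| ∈ {5·√(73)}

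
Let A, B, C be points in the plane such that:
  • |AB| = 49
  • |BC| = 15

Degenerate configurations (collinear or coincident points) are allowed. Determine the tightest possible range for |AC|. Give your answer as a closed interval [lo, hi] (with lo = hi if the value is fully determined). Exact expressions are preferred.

|AC| ∈ [34, 64]  (≈ [34.0000, 64.0000])

|AB| ∈ {49}
|BC| ∈ {15}
|AC| ∈ [34, 64]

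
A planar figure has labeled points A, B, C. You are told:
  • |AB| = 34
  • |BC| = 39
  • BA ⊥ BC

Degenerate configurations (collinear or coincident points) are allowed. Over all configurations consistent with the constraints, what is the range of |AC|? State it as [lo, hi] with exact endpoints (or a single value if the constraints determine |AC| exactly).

|AC| = √(2677)  (≈ 51.7397)

|AB| ∈ {34}
|BC| ∈ {39}
|AC| ∈ {√(2677)}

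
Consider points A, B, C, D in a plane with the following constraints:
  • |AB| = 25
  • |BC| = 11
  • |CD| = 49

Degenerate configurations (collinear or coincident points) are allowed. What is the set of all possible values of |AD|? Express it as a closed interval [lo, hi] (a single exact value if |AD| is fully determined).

|AB| ∈ {25}
|BC| ∈ {11}
|CD| ∈ {49}
|AC| ∈ [14, 36]
|BD| ∈ [38, 60]
|AD| ∈ [13, 85]

|AD| ∈ [13, 85]  (≈ [13.0000, 85.0000])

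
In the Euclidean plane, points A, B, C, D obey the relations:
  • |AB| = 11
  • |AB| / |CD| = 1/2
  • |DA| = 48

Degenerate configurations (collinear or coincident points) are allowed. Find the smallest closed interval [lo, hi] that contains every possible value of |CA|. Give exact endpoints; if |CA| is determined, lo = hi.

|CA| ∈ [26, 70]  (≈ [26.0000, 70.0000])

|AB| ∈ {11}
|AD| ∈ {48}
|CD| ∈ {22}
|BD| ∈ [37, 59]
|AC| ∈ [26, 70]
|BC| ∈ [15, 81]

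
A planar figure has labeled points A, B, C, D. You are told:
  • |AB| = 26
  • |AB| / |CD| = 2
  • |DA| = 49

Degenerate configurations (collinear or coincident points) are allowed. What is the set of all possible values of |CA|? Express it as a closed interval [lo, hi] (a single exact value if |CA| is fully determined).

|CA| ∈ [36, 62]  (≈ [36.0000, 62.0000])

|AB| ∈ {26}
|AD| ∈ {49}
|CD| ∈ {13}
|BD| ∈ [23, 75]
|AC| ∈ [36, 62]
|BC| ∈ [10, 88]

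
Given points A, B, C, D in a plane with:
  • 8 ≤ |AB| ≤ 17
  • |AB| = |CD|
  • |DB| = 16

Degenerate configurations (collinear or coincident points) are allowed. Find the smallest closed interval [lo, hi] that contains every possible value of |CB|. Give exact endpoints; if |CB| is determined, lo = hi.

|AB| ∈ [8, 17]
|BD| ∈ {16}
|CD| ∈ [8, 17]
|AD| ∈ [0, 33]
|BC| ∈ [0, 33]
|AC| ∈ [0, 50]

|CB| ∈ [0, 33]  (≈ [0.0000, 33.0000])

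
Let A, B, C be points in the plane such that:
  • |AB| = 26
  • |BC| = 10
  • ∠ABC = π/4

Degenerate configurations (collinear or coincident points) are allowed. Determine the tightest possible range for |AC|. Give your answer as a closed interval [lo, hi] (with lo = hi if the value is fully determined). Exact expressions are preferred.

|AB| ∈ {26}
|BC| ∈ {10}
|AC| ∈ {2·√(194 - 65·√(2))}

|AC| = 2·√(194 - 65·√(2))  (≈ 20.2065)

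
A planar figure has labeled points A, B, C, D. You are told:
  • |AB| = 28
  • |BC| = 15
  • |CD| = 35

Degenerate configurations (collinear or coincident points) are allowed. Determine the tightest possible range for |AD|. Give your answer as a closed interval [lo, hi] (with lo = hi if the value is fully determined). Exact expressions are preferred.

|AD| ∈ [0, 78]  (≈ [0.0000, 78.0000])

|AB| ∈ {28}
|BC| ∈ {15}
|CD| ∈ {35}
|AC| ∈ [13, 43]
|BD| ∈ [20, 50]
|AD| ∈ [0, 78]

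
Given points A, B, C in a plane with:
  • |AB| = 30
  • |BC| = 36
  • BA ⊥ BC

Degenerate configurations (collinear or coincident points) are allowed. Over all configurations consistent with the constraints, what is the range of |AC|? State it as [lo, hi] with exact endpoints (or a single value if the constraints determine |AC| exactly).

|AB| ∈ {30}
|BC| ∈ {36}
|AC| ∈ {6·√(61)}

|AC| = 6·√(61)  (≈ 46.8615)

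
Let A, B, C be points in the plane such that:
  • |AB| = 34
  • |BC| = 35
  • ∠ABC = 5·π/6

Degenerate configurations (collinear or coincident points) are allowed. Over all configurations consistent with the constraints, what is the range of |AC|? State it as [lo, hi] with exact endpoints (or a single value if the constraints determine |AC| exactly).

|AB| ∈ {34}
|BC| ∈ {35}
|AC| ∈ {√(1190·√(3) + 2381)}

|AC| = √(1190·√(3) + 2381)  (≈ 66.6494)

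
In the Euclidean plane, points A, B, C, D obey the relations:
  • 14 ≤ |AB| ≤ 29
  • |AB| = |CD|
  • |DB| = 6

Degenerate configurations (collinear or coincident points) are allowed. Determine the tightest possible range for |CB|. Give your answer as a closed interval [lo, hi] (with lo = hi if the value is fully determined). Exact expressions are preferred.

|CB| ∈ [8, 35]  (≈ [8.0000, 35.0000])

|AB| ∈ [14, 29]
|BD| ∈ {6}
|CD| ∈ [14, 29]
|AD| ∈ [8, 35]
|BC| ∈ [8, 35]
|AC| ∈ [0, 64]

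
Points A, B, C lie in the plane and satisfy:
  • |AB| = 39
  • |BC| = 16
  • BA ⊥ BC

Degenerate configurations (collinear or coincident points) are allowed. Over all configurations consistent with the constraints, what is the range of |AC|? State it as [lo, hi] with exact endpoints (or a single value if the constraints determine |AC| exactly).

|AC| = √(1777)  (≈ 42.1545)

|AB| ∈ {39}
|BC| ∈ {16}
|AC| ∈ {√(1777)}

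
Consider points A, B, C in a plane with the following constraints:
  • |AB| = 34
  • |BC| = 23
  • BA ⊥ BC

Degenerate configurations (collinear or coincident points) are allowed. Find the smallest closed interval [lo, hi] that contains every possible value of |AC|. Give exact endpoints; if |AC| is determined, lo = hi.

|AC| = √(1685)  (≈ 41.0488)

|AB| ∈ {34}
|BC| ∈ {23}
|AC| ∈ {√(1685)}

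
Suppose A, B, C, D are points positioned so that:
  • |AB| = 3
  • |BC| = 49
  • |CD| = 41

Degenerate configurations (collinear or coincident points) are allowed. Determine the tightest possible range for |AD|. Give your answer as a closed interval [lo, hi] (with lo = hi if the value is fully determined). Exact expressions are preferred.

|AB| ∈ {3}
|BC| ∈ {49}
|CD| ∈ {41}
|AC| ∈ [46, 52]
|BD| ∈ [8, 90]
|AD| ∈ [5, 93]

|AD| ∈ [5, 93]  (≈ [5.0000, 93.0000])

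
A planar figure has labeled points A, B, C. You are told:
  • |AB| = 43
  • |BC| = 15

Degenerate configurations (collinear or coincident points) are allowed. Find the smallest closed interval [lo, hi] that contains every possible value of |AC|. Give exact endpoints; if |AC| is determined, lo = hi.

|AB| ∈ {43}
|BC| ∈ {15}
|AC| ∈ [28, 58]

|AC| ∈ [28, 58]  (≈ [28.0000, 58.0000])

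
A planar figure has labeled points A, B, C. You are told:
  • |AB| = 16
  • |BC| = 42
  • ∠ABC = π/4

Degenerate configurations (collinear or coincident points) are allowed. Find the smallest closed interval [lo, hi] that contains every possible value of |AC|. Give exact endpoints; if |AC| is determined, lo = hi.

|AB| ∈ {16}
|BC| ∈ {42}
|AC| ∈ {2·√(505 - 168·√(2))}

|AC| = 2·√(505 - 168·√(2))  (≈ 32.7055)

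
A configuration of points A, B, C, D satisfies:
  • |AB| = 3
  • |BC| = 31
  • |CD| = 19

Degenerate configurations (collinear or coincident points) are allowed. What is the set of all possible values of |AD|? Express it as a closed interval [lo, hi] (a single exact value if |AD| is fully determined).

|AB| ∈ {3}
|BC| ∈ {31}
|CD| ∈ {19}
|AC| ∈ [28, 34]
|BD| ∈ [12, 50]
|AD| ∈ [9, 53]

|AD| ∈ [9, 53]  (≈ [9.0000, 53.0000])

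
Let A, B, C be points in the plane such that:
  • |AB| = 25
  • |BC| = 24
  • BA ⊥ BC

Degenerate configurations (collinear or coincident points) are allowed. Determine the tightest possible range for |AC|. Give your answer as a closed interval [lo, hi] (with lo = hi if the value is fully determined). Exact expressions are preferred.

|AC| = √(1201)  (≈ 34.6554)

|AB| ∈ {25}
|BC| ∈ {24}
|AC| ∈ {√(1201)}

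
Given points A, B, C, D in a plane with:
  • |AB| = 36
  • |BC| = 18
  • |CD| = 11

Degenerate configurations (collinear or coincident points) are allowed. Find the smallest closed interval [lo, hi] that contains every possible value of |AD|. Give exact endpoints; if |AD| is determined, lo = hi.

|AD| ∈ [7, 65]  (≈ [7.0000, 65.0000])

|AB| ∈ {36}
|BC| ∈ {18}
|CD| ∈ {11}
|AC| ∈ [18, 54]
|BD| ∈ [7, 29]
|AD| ∈ [7, 65]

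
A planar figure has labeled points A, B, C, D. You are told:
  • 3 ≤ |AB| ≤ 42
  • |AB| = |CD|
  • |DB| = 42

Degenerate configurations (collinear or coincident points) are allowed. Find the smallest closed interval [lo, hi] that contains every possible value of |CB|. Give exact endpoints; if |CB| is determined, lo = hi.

|CB| ∈ [0, 84]  (≈ [0.0000, 84.0000])

|AB| ∈ [3, 42]
|BD| ∈ {42}
|CD| ∈ [3, 42]
|AD| ∈ [0, 84]
|BC| ∈ [0, 84]
|AC| ∈ [0, 126]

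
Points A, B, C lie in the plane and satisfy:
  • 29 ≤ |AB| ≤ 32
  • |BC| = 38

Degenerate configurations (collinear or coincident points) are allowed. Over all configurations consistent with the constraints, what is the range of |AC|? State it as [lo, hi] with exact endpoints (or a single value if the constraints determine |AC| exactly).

|AB| ∈ [29, 32]
|BC| ∈ {38}
|AC| ∈ [6, 70]

|AC| ∈ [6, 70]  (≈ [6.0000, 70.0000])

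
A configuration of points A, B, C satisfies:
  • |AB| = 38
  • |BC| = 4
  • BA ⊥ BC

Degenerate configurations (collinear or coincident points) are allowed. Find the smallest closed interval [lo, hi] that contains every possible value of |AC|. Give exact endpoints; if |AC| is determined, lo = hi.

|AB| ∈ {38}
|BC| ∈ {4}
|AC| ∈ {2·√(365)}

|AC| = 2·√(365)  (≈ 38.2099)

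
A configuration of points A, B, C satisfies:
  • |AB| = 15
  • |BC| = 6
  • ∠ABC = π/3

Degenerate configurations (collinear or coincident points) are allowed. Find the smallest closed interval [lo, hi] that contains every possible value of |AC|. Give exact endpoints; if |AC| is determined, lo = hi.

|AC| = 3·√(19)  (≈ 13.0767)

|AB| ∈ {15}
|BC| ∈ {6}
|AC| ∈ {3·√(19)}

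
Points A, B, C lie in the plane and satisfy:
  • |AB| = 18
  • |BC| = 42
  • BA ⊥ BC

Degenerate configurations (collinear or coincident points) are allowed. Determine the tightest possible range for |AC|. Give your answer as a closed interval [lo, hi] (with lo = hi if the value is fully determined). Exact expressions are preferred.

|AC| = 6·√(58)  (≈ 45.6946)

|AB| ∈ {18}
|BC| ∈ {42}
|AC| ∈ {6·√(58)}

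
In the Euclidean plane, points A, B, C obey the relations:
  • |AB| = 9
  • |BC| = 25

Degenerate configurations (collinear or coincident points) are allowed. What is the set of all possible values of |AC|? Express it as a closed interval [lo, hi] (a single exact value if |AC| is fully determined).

|AC| ∈ [16, 34]  (≈ [16.0000, 34.0000])

|AB| ∈ {9}
|BC| ∈ {25}
|AC| ∈ [16, 34]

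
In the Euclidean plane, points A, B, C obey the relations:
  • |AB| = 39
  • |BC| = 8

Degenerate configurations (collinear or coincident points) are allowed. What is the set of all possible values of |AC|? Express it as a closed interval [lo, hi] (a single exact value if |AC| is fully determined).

|AC| ∈ [31, 47]  (≈ [31.0000, 47.0000])

|AB| ∈ {39}
|BC| ∈ {8}
|AC| ∈ [31, 47]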